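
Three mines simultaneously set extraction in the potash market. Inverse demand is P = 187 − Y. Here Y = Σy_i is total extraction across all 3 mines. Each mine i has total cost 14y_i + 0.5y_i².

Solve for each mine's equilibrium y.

34.6

A representative mine's profit is π_i = y_i(187 − Y) − 14y_i − 0.5y_i², with Y = y_i + Σ_{j≠i} y_j.
First-order condition: 173 − 3y_i − Σ_{j≠i} y_j = 0.
With identical mines, set every y_j = y: then 173 − 3y − 2y = 0, i.e. y = 173/5 = 34.6.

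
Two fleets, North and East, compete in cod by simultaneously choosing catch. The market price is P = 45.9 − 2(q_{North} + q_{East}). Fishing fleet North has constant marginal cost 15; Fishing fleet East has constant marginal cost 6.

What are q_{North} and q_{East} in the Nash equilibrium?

3.65, 8.15

Fishing fleet North's profit: π = q_{North}(45.9 − 2(q_{North} + q_{East})) − 15q_{North}.
∂π/∂q_{North} = 30.9 − 4q_{North} − 2q_{East} = 0, so q_{North} = 7.725 − 0.5q_{East}.
By the same steps for East: q_{East} = 9.975 − 0.5q_{North}.
Substituting the second reaction function into the first: q_{North} = 7.725 − 0.5(9.975 − 0.5q_{North}), which gives 0.75q_{North} = 2.7375 ⇒ q_{North} = 3.65.
Then q_{East} = 9.975 − 0.5·3.65 = 8.15.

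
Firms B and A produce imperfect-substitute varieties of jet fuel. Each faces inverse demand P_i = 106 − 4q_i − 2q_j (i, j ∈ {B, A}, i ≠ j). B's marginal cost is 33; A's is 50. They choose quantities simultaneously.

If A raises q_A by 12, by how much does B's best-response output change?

-3

Firm B's profit: π = q_B(106 − 4q_B − 2q_A) − 33q_B.
∂π/∂q_B = 73 − 8q_B − 2q_A = 0 ⇒ q_B = 9.125 − 0.25q_A.
The reaction-function slope is −0.25, so a 12-unit rise in q_A moves q_B by −0.25 × 12 = −3. B's best response falls — the actions are strategic substitutes.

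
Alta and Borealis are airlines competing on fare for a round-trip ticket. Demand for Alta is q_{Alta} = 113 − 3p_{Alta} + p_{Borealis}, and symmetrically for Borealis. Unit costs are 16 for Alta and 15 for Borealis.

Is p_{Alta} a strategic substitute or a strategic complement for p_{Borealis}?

strategic complements

Alta's profit: π = (p_{Alta} − 16)(113 − 3p_{Alta} + p_{Borealis}).
∂π/∂p_{Alta} = 161 − 6p_{Alta} + p_{Borealis} = 0 ⇒ p_{Alta} = 161/6 + (1/6)p_{Borealis}.
The best-response slope dp_{Alta}/dp_{Borealis} = 1/6 > 0: the reaction function is upward-sloping, so the choices are strategic complements.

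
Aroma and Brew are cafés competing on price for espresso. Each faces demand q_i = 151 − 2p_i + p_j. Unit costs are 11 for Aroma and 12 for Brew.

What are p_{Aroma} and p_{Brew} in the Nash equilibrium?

Aroma's profit: π = (p_{Aroma} − 11)(151 − 2p_{Aroma} + p_{Brew}).
∂π/∂p_{Aroma} = 173 − 4p_{Aroma} + p_{Brew} = 0 ⇒ p_{Aroma} = 43.25 + 0.25p_{Brew}.
Similarly p_{Brew} = 43.75 + 0.25p_{Aroma}.
Plugging p_{Brew} into Aroma's best response: p_{Aroma} = 43.25 + 0.25(43.75 + 0.25p_{Aroma}) ⇒ 0.9375p_{Aroma} = 54.1875, so p_{Aroma} = 57.8.
Then p_{Brew} = 43.75 + 0.25·57.8 = 58.2.

57.8, 58.2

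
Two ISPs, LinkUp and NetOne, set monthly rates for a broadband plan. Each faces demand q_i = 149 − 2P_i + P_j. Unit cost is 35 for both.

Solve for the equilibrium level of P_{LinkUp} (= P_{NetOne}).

73

LinkUp's profit: π = (P_{LinkUp} − 35)(149 − 2P_{LinkUp} + P_{NetOne}).
∂π/∂P_{LinkUp} = 219 − 4P_{LinkUp} + P_{NetOne} = 0 ⇒ P_{LinkUp} = 54.75 + 0.25P_{NetOne}.
Setting P_{LinkUp} = P_{NetOne} in the reaction function: P_{LinkUp} = 54.75 + 0.25P_{LinkUp}, so P_{LinkUp} = 54.75 / 0.75 = 73.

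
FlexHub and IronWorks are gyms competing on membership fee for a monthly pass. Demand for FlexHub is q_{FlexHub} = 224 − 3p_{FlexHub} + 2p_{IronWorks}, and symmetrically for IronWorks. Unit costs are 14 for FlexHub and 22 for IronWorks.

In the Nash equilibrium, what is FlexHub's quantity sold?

162

FlexHub's profit: π = (p_{FlexHub} − 14)(224 − 3p_{FlexHub} + 2p_{IronWorks}).
∂π/∂p_{FlexHub} = 266 − 6p_{FlexHub} + 2p_{IronWorks} = 0 ⇒ p_{FlexHub} = 133/3 + (1/3)p_{IronWorks}.
Similarly p_{IronWorks} = 145/3 + (1/3)p_{FlexHub}.
Plugging p_{IronWorks} into FlexHub's best response: p_{FlexHub} = 133/3 + (1/3)(145/3 + (1/3)p_{FlexHub}) ⇒ (8/9)p_{FlexHub} = 544/9, so p_{FlexHub} = 68.
Then p_{IronWorks} = 145/3 + (1/3)·68 = 71.
q_{FlexHub} = 224 − 3·68 + 2·71 = 162.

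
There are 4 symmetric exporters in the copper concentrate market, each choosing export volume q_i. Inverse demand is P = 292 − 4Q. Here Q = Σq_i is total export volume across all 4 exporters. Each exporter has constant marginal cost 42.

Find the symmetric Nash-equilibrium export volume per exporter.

12.5

A representative exporter's profit is π_i = q_i(292 − 4Q) − 42q_i, with Q = q_i + Σ_{j≠i} q_j.
First-order condition: 250 − 8q_i − 4Σ_{j≠i} q_j = 0.
In a symmetric equilibrium every exporter chooses the same q, so Σ_{j≠i} q_j = 3q. The condition becomes 250 − 20q = 0, giving q = 250/20 = 12.5.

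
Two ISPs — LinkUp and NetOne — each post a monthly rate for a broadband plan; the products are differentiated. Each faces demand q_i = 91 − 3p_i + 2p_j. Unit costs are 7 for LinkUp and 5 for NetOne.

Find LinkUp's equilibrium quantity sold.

LinkUp's profit: π = (p_{LinkUp} − 7)(91 − 3p_{LinkUp} + 2p_{NetOne}).
∂π/∂p_{LinkUp} = 112 − 6p_{LinkUp} + 2p_{NetOne} = 0 ⇒ p_{LinkUp} = 56/3 + (1/3)p_{NetOne}.
Similarly p_{NetOne} = 53/3 + (1/3)p_{LinkUp}.
Solving the two reaction functions simultaneously: (1 − (1/3)(1/3))p_{LinkUp} = 56/3 + (1/3)·(53/3), so (8/9)p_{LinkUp} = 221/9 and p_{LinkUp} = 27.625.
Then p_{NetOne} = 53/3 + (1/3)·27.625 = 26.875.
q_{LinkUp} = 91 − 3·27.625 + 2·26.875 = 61.875.

61.875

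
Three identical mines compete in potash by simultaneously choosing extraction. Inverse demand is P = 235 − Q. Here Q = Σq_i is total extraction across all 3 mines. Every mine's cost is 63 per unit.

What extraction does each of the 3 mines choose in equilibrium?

43

A representative mine's profit is π_i = q_i(235 − Q) − 63q_i, with Q = q_i + Σ_{j≠i} q_j.
First-order condition: 172 − 2q_i − Σ_{j≠i} q_j = 0.
With identical mines, set every q_j = q: then 172 − 2q − 2q = 0, i.e. q = 172/4 = 43.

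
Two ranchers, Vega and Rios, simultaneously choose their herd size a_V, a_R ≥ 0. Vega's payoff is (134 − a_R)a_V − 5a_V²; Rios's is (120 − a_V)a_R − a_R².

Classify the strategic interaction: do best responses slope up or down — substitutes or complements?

strategic substitutes

Expanding Vega's payoff: 134a_V − a_Ra_V − 5a_V².
∂π/∂a_V = 134 − a_R − 10a_V = 0, so a_V = 13.4 − 0.1a_R.
The best-response slope da_V/da_R = −0.1 < 0: the reaction function is downward-sloping, so the choices are strategic substitutes.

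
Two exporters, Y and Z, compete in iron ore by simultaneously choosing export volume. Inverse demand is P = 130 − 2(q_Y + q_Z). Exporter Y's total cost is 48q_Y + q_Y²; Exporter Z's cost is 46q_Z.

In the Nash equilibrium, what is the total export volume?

Exporter Y's profit: π = q_Y(130 − 2(q_Y + q_Z)) − 48q_Y − q_Y².
∂π/∂q_Y = 82 − 6q_Y − 2q_Z = 0, so q_Y = 41/3 − (1/3)q_Z.
For Z: ∂π/∂q_Z = 84 − 4q_Z − 2q_Y = 0 ⇒ q_Z = 21 − 0.5q_Y.
Substituting the second reaction function into the first: q_Y = 41/3 − (1/3)(21 − 0.5q_Y), which gives (5/6)q_Y = 20/3 ⇒ q_Y = 8.
Then q_Z = 21 − 0.5·8 = 17.
Total export volume: 8 + 17 = 25.

25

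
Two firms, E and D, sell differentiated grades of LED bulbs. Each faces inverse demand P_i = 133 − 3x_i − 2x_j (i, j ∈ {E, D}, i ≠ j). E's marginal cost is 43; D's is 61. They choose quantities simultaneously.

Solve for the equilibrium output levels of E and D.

12.375, 7.875

Firm E's profit: π = x_E(133 − 3x_E − 2x_D) − 43x_E.
∂π/∂x_E = 90 − 6x_E − 2x_D = 0 ⇒ x_E = 15 − (1/3)x_D.
Similarly x_D = 12 − (1/3)x_E.
Solving the two reaction functions simultaneously: (1 − (−1/3)(−1/3))x_E = 15 − (1/3)·12, so (8/9)x_E = 11 and x_E = 12.375.
Then x_D = 12 − (1/3)·12.375 = 7.875.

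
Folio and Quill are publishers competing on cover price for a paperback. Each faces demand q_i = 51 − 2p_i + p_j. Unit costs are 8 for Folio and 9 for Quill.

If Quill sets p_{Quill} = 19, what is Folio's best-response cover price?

Folio's profit: π = (p_{Folio} − 8)(51 − 2p_{Folio} + p_{Quill}).
∂π/∂p_{Folio} = 67 − 4p_{Folio} + p_{Quill} = 0 ⇒ p_{Folio} = 16.75 + 0.25p_{Quill}.
At p_{Quill} = 19: p_{Folio} = 16.75 + 0.25·19 = 21.5.

21.5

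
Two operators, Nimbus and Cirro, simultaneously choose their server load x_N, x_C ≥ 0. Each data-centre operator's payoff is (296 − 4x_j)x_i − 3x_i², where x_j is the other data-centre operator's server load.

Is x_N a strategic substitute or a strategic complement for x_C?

Nimbus's payoff is (296 − 4x_C)x_N − 3x_N².
∂π/∂x_N = 296 − 4x_C − 6x_N = 0, so x_N = 148/3 − (2/3)x_C.
The best-response slope dx_N/dx_C = −2/3 < 0: the reaction function is downward-sloping, so the choices are strategic substitutes.

strategic substitutes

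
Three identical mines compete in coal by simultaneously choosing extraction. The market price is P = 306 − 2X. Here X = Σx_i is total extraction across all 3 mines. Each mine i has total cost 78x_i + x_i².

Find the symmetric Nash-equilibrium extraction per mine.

22.8

A representative mine's profit is π_i = x_i(306 − 2X) − 78x_i − x_i², with X = x_i + Σ_{j≠i} x_j.
First-order condition: 228 − 6x_i − 2Σ_{j≠i} x_j = 0.
With identical mines, set every x_j = x: then 228 − 6x − 4x = 0, i.e. x = 228/10 = 22.8.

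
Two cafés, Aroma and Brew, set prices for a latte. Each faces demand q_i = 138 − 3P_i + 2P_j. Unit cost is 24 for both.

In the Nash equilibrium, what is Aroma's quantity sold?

85.5

Aroma's profit: π = (P_{Aroma} − 24)(138 − 3P_{Aroma} + 2P_{Brew}).
∂π/∂P_{Aroma} = 210 − 6P_{Aroma} + 2P_{Brew} = 0 ⇒ P_{Aroma} = 35 + (1/3)P_{Brew}.
By symmetry P_{Brew} = P_{Aroma}; substituting into the reaction function, (2/3)P_{Aroma} = 35 and P_{Aroma} = 52.5.
q_{Aroma} = 138 − 3·52.5 + 2·52.5 = 85.5.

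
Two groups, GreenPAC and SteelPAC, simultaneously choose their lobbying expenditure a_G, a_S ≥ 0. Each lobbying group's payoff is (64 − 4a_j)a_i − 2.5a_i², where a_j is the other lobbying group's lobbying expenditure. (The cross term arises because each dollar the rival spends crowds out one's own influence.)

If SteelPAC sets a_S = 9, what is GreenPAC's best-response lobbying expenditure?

GreenPAC's payoff is (64 − 4a_S)a_G − 2.5a_G².
∂π/∂a_G = 64 − 4a_S − 5a_G = 0, so a_G = 12.8 − 0.8a_S.
At a_S = 9: a_G = 12.8 − 0.8·9 = 5.6.

5.6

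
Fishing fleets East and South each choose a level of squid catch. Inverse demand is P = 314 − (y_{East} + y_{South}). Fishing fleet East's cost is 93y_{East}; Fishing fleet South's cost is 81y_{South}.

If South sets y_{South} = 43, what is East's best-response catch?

Fishing fleet East's profit: π = y_{East}(314 − (y_{East} + y_{South})) − 93y_{East}.
∂π/∂y_{East} = 221 − 2y_{East} − y_{South} = 0, so y_{East} = 110.5 − 0.5y_{South}.
At y_{South} = 43: y_{East} = 110.5 − 0.5·43 = 89.

89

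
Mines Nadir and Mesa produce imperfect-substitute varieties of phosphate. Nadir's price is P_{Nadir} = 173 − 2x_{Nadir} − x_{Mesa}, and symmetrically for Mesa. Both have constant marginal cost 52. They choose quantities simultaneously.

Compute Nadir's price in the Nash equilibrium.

Mine Nadir's profit: π = x_{Nadir}(173 − 2x_{Nadir} − x_{Mesa}) − 52x_{Nadir}.
∂π/∂x_{Nadir} = 121 − 4x_{Nadir} − x_{Mesa} = 0 ⇒ x_{Nadir} = 30.25 − 0.25x_{Mesa}.
Setting x_{Nadir} = x_{Mesa} in the reaction function: x_{Nadir} = 30.25 − 0.25x_{Nadir}, so x_{Nadir} = 30.25 / 1.25 = 24.2.
P_{Nadir} = 173 − 2·24.2 − 24.2 = 100.4.

100.4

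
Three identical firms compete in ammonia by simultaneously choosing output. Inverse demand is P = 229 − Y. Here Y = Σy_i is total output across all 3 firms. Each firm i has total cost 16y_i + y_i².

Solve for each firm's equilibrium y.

35.5

A representative firm's profit is π_i = y_i(229 − Y) − 16y_i − y_i², with Y = y_i + Σ_{j≠i} y_j.
First-order condition: 213 − 4y_i − Σ_{j≠i} y_j = 0.
In a symmetric equilibrium every firm chooses the same y, so Σ_{j≠i} y_j = 2y. The condition becomes 213 − 6y = 0, giving y = 213/6 = 35.5.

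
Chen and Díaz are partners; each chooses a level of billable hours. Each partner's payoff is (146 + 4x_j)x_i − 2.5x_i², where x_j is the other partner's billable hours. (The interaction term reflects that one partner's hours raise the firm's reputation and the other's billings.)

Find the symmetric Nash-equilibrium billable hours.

146

Chen's payoff is (146 + 4x_D)x_C − 2.5x_C².
∂π/∂x_C = 146 + 4x_D − 5x_C = 0, so x_C = 29.2 + 0.8x_D.
The game is symmetric, so in equilibrium x_D = x_C: the reaction function gives 0.2x_C = 29.2, hence x_C = 146.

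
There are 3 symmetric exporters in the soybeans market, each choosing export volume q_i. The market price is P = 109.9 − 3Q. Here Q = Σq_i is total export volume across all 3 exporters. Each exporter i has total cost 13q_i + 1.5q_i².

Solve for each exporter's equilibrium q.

A representative exporter's profit is π_i = q_i(109.9 − 3Q) − 13q_i − 1.5q_i², with Q = q_i + Σ_{j≠i} q_j.
First-order condition: 96.9 − 9q_i − 3Σ_{j≠i} q_j = 0.
In a symmetric equilibrium every exporter chooses the same q, so Σ_{j≠i} q_j = 2q. The condition becomes 96.9 − 15q = 0, giving q = 96.9/15 = 6.46.

6.46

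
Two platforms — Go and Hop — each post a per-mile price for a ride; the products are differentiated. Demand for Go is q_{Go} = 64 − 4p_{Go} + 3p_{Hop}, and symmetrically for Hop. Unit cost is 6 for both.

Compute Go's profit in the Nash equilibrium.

538.24

Go's profit: π = (p_{Go} − 6)(64 − 4p_{Go} + 3p_{Hop}).
∂π/∂p_{Go} = 88 − 8p_{Go} + 3p_{Hop} = 0 ⇒ p_{Go} = 11 + 0.375p_{Hop}.
Setting p_{Go} = p_{Hop} in the reaction function: p_{Go} = 11 + 0.375p_{Go}, so p_{Go} = 11 / 0.625 = 17.6.
q_{Go} = 64 − 4·17.6 + 3·17.6 = 46.4.
Profit = (17.6 − 6)·46.4 = 538.24.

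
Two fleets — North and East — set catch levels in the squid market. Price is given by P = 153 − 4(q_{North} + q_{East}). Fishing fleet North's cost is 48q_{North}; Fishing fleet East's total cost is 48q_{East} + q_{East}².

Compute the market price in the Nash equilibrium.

87.375

Fishing fleet North's profit: π = q_{North}(153 − 4(q_{North} + q_{East})) − 48q_{North}.
∂π/∂q_{North} = 105 − 8q_{North} − 4q_{East} = 0, so q_{North} = 13.125 − 0.5q_{East}.
For East: ∂π/∂q_{East} = 105 − 10q_{East} − 4q_{North} = 0 ⇒ q_{East} = 10.5 − 0.4q_{North}.
Substituting the second reaction function into the first: q_{North} = 13.125 − 0.5(10.5 − 0.4q_{North}), which gives 0.8q_{North} = 7.875 ⇒ q_{North} = 315/32.
Then q_{East} = 10.5 − 0.4·(315/32) = 6.5625.
Equilibrium price: P = 153 − 4·(525/32) = 87.375.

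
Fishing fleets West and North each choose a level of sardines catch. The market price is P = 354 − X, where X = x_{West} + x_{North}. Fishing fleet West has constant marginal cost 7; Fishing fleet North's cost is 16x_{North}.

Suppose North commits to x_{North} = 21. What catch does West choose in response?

163

Fishing fleet West's profit: π = x_{West}(354 − (x_{West} + x_{North})) − 7x_{West}.
∂π/∂x_{West} = 347 − 2x_{West} − x_{North} = 0, so x_{West} = 173.5 − 0.5x_{North}.
At x_{North} = 21: x_{West} = 173.5 − 0.5·21 = 163.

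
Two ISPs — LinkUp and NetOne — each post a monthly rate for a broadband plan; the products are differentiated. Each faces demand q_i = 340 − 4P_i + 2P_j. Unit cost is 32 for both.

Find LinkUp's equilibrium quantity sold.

184

LinkUp's profit: π = (P_{LinkUp} − 32)(340 − 4P_{LinkUp} + 2P_{NetOne}).
∂π/∂P_{LinkUp} = 468 − 8P_{LinkUp} + 2P_{NetOne} = 0 ⇒ P_{LinkUp} = 58.5 + 0.25P_{NetOne}.
By symmetry P_{NetOne} = P_{LinkUp}; substituting into the reaction function, 0.75P_{LinkUp} = 58.5 and P_{LinkUp} = 78.
q_{LinkUp} = 340 − 4·78 + 2·78 = 184.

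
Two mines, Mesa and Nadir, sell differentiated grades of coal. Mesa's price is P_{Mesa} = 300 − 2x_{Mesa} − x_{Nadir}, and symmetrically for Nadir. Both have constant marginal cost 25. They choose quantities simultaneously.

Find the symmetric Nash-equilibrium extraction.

55

Mine Mesa's profit: π = x_{Mesa}(300 − 2x_{Mesa} − x_{Nadir}) − 25x_{Mesa}.
∂π/∂x_{Mesa} = 275 − 4x_{Mesa} − x_{Nadir} = 0 ⇒ x_{Mesa} = 68.75 − 0.25x_{Nadir}.
The game is symmetric, so in equilibrium x_{Nadir} = x_{Mesa}: the reaction function gives 1.25x_{Mesa} = 68.75, hence x_{Mesa} = 55.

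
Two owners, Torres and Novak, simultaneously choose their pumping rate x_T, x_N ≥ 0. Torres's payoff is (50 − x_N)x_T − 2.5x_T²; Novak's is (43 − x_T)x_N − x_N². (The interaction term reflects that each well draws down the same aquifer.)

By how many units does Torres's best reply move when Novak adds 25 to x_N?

Expanding Torres's payoff: 50x_T − x_Nx_T − 2.5x_T².
∂π/∂x_T = 50 − x_N − 5x_T = 0, so x_T = 10 − 0.2x_N.
The reaction-function slope is −0.2, so a 25-unit rise in x_N moves x_T by −0.2 × 25 = −5. Torres's best response falls — the actions are strategic substitutes.

-5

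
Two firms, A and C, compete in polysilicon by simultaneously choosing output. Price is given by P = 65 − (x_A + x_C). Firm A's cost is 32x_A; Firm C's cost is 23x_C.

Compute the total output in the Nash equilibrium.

25

Firm A's profit: π = x_A(65 − (x_A + x_C)) − 32x_A.
∂π/∂x_A = 33 − 2x_A − x_C = 0, so x_A = 16.5 − 0.5x_C.
By the same steps for C: x_C = 21 − 0.5x_A.
Plugging x_C into A's best response: x_A = 16.5 − 0.5(21 − 0.5x_A) ⇒ 0.75x_A = 6, so x_A = 8.
Then x_C = 21 − 0.5·8 = 17.
Total output: 8 + 17 = 25.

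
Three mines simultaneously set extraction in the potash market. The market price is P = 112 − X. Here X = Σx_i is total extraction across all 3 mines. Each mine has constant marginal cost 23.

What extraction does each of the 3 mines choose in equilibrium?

22.25

A representative mine's profit is π_i = x_i(112 − X) − 23x_i, with X = x_i + Σ_{j≠i} x_j.
First-order condition: 89 − 2x_i − Σ_{j≠i} x_j = 0.
Imposing symmetry (x_j = x for all j) turns Σ_{j≠i} x_j into 2x, so 89 = 4x and x = 22.25.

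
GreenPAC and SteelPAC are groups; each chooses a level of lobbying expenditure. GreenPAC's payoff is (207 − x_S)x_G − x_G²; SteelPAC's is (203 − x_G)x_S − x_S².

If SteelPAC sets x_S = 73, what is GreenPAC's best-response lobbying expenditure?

Expanding GreenPAC's payoff: 207x_G − x_Sx_G − x_G².
∂π/∂x_G = 207 − x_S − 2x_G = 0, so x_G = 103.5 − 0.5x_S.
At x_S = 73: x_G = 103.5 − 0.5·73 = 67.

67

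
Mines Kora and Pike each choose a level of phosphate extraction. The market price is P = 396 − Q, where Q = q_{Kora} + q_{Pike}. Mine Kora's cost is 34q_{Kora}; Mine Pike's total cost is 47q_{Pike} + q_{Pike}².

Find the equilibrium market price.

Mine Kora's profit: π = q_{Kora}(396 − (q_{Kora} + q_{Pike})) − 34q_{Kora}.
∂π/∂q_{Kora} = 362 − 2q_{Kora} − q_{Pike} = 0, so q_{Kora} = 181 − 0.5q_{Pike}.
For Pike: ∂π/∂q_{Pike} = 349 − 4q_{Pike} − q_{Kora} = 0 ⇒ q_{Pike} = 87.25 − 0.25q_{Kora}.
Plugging q_{Pike} into Kora's best response: q_{Kora} = 181 − 0.5(87.25 − 0.25q_{Kora}) ⇒ 0.875q_{Kora} = 137.375, so q_{Kora} = 157.
Then q_{Pike} = 87.25 − 0.25·157 = 48.
Equilibrium price: P = 396 − 205 = 191.

191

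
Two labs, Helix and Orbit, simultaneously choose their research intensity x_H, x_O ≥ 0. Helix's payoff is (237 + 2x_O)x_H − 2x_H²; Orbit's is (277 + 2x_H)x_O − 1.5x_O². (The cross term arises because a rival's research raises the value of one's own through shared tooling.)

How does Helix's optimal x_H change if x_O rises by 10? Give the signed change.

5

Expanding Helix's payoff: 237x_H + 2x_Ox_H − 2x_H².
∂π/∂x_H = 237 + 2x_O − 4x_H = 0, so x_H = 59.25 + 0.5x_O.
The reaction-function slope is 0.5, so a 10-unit rise in x_O moves x_H by 0.5 × 10 = 5. Helix's best response rises — the actions are strategic complements.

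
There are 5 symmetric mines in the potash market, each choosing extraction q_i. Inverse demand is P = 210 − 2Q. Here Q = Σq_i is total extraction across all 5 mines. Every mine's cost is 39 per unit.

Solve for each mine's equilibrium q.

14.25

A representative mine's profit is π_i = q_i(210 − 2Q) − 39q_i, with Q = q_i + Σ_{j≠i} q_j.
First-order condition: 171 − 4q_i − 2Σ_{j≠i} q_j = 0.
With identical mines, set every q_j = q: then 171 − 4q − 8q = 0, i.e. q = 171/12 = 14.25.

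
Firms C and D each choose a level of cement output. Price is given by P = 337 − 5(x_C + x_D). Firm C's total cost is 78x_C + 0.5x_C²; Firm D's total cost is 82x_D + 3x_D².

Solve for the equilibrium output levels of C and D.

Firm C's profit: π = x_C(337 − 5(x_C + x_D)) − 78x_C − 0.5x_C².
∂π/∂x_C = 259 − 11x_C − 5x_D = 0, so x_C = 259/11 − (5/11)x_D.
For D: ∂π/∂x_D = 255 − 16x_D − 5x_C = 0 ⇒ x_D = 15.9375 − 0.3125x_C.
Plugging x_D into C's best response: x_C = 259/11 − (5/11)(15.9375 − 0.3125x_C) ⇒ (151/176)x_C = 2869/176, so x_C = 19.
Then x_D = 15.9375 − 0.3125·19 = 10.

19, 10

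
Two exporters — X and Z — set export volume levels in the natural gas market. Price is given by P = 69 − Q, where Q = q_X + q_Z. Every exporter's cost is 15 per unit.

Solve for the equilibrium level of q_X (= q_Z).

Exporter X's profit: π = q_X(69 − (q_X + q_Z)) − 15q_X.
∂π/∂q_X = 54 − 2q_X − q_Z = 0, so q_X = 27 − 0.5q_Z.
By symmetry q_Z = q_X; substituting into the reaction function, 1.5q_X = 27 and q_X = 18.

18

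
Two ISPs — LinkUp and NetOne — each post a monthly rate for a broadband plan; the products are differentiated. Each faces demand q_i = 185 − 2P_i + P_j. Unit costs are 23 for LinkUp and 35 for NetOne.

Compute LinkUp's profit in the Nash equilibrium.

LinkUp's profit: π = (P_{LinkUp} − 23)(185 − 2P_{LinkUp} + P_{NetOne}).
∂π/∂P_{LinkUp} = 231 − 4P_{LinkUp} + P_{NetOne} = 0 ⇒ P_{LinkUp} = 57.75 + 0.25P_{NetOne}.
Similarly P_{NetOne} = 63.75 + 0.25P_{LinkUp}.
Plugging P_{NetOne} into LinkUp's best response: P_{LinkUp} = 57.75 + 0.25(63.75 + 0.25P_{LinkUp}) ⇒ 0.9375P_{LinkUp} = 73.6875, so P_{LinkUp} = 78.6.
Then P_{NetOne} = 63.75 + 0.25·78.6 = 83.4.
q_{LinkUp} = 185 − 2·78.6 + 83.4 = 111.2.
Profit = (78.6 − 23)·111.2 = 6182.72.

6182.72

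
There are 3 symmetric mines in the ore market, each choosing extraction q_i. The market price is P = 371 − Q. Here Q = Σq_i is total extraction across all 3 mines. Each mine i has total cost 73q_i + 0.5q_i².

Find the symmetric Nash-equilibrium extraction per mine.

59.6

A representative mine's profit is π_i = q_i(371 − Q) − 73q_i − 0.5q_i², with Q = q_i + Σ_{j≠i} q_j.
First-order condition: 298 − 3q_i − Σ_{j≠i} q_j = 0.
Imposing symmetry (q_j = q for all j) turns Σ_{j≠i} q_j into 2q, so 298 = 5q and q = 59.6.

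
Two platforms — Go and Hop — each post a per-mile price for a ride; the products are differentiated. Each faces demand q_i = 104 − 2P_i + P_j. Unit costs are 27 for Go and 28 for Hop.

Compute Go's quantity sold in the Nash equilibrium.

51.6

Go's profit: π = (P_{Go} − 27)(104 − 2P_{Go} + P_{Hop}).
∂π/∂P_{Go} = 158 − 4P_{Go} + P_{Hop} = 0 ⇒ P_{Go} = 39.5 + 0.25P_{Hop}.
Similarly P_{Hop} = 40 + 0.25P_{Go}.
Solving the two reaction functions simultaneously: (1 − (0.25)(0.25))P_{Go} = 39.5 + 0.25·40, so 0.9375P_{Go} = 49.5 and P_{Go} = 52.8.
Then P_{Hop} = 40 + 0.25·52.8 = 53.2.
q_{Go} = 104 − 2·52.8 + 53.2 = 51.6.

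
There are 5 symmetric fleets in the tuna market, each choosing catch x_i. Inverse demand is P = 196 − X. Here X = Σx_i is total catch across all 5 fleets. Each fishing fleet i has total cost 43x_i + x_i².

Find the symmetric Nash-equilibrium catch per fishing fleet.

19.125

A representative fishing fleet's profit is π_i = x_i(196 − X) − 43x_i − x_i², with X = x_i + Σ_{j≠i} x_j.
First-order condition: 153 − 4x_i − Σ_{j≠i} x_j = 0.
In a symmetric equilibrium every fishing fleet chooses the same x, so Σ_{j≠i} x_j = 4x. The condition becomes 153 − 8x = 0, giving x = 153/8 = 19.125.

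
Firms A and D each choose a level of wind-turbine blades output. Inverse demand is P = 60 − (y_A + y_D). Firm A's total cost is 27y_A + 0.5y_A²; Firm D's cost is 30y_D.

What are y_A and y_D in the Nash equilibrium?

7.2, 11.4

Firm A's profit: π = y_A(60 − (y_A + y_D)) − 27y_A − 0.5y_A².
∂π/∂y_A = 33 − 3y_A − y_D = 0, so y_A = 11 − (1/3)y_D.
For D: ∂π/∂y_D = 30 − 2y_D − y_A = 0 ⇒ y_D = 15 − 0.5y_A.
Solving the two reaction functions simultaneously: (1 − (−1/3)(−0.5))y_A = 11 − (1/3)·15, so (5/6)y_A = 6 and y_A = 7.2.
Then y_D = 15 − 0.5·7.2 = 11.4.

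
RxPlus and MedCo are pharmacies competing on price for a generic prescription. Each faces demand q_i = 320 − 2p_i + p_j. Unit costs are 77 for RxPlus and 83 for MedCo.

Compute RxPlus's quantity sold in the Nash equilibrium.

RxPlus's profit: π = (p_{RxPlus} − 77)(320 − 2p_{RxPlus} + p_{MedCo}).
∂π/∂p_{RxPlus} = 474 − 4p_{RxPlus} + p_{MedCo} = 0 ⇒ p_{RxPlus} = 118.5 + 0.25p_{MedCo}.
Similarly p_{MedCo} = 121.5 + 0.25p_{RxPlus}.
Plugging p_{MedCo} into RxPlus's best response: p_{RxPlus} = 118.5 + 0.25(121.5 + 0.25p_{RxPlus}) ⇒ 0.9375p_{RxPlus} = 148.875, so p_{RxPlus} = 158.8.
Then p_{MedCo} = 121.5 + 0.25·158.8 = 161.2.
q_{RxPlus} = 320 − 2·158.8 + 161.2 = 163.6.

163.6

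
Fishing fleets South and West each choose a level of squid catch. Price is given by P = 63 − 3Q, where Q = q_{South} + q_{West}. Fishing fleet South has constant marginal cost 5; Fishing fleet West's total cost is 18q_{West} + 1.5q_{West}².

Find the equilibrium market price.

30.8

Fishing fleet South's profit: π = q_{South}(63 − 3(q_{South} + q_{West})) − 5q_{South}.
∂π/∂q_{South} = 58 − 6q_{South} − 3q_{West} = 0, so q_{South} = 29/3 − 0.5q_{West}.
For West: ∂π/∂q_{West} = 45 − 9q_{West} − 3q_{South} = 0 ⇒ q_{West} = 5 − (1/3)q_{South}.
Plugging q_{West} into South's best response: q_{South} = 29/3 − 0.5(5 − (1/3)q_{South}) ⇒ (5/6)q_{South} = 43/6, so q_{South} = 8.6.
Then q_{West} = 5 − (1/3)·8.6 = 32/15.
Equilibrium price: P = 63 − 3·(161/15) = 30.8.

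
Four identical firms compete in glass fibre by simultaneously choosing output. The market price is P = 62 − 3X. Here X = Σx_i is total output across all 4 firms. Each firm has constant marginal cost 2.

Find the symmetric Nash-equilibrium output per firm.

A representative firm's profit is π_i = x_i(62 − 3X) − 2x_i, with X = x_i + Σ_{j≠i} x_j.
First-order condition: 60 − 6x_i − 3Σ_{j≠i} x_j = 0.
With identical firms, set every x_j = x: then 60 − 6x − 9x = 0, i.e. x = 60/15 = 4.

4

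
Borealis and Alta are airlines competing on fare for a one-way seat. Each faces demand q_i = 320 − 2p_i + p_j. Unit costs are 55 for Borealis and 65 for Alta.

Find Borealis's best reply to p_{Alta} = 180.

152.5

Borealis's profit: π = (p_{Borealis} − 55)(320 − 2p_{Borealis} + p_{Alta}).
∂π/∂p_{Borealis} = 430 − 4p_{Borealis} + p_{Alta} = 0 ⇒ p_{Borealis} = 107.5 + 0.25p_{Alta}.
At p_{Alta} = 180: p_{Borealis} = 107.5 + 0.25·180 = 152.5.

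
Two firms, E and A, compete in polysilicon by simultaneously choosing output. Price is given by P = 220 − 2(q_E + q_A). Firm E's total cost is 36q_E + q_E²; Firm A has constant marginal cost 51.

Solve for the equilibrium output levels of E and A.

19.9, 32.3

Firm E's profit: π = q_E(220 − 2(q_E + q_A)) − 36q_E − q_E².
∂π/∂q_E = 184 − 6q_E − 2q_A = 0, so q_E = 92/3 − (1/3)q_A.
For A: ∂π/∂q_A = 169 − 4q_A − 2q_E = 0 ⇒ q_A = 42.25 − 0.5q_E.
Plugging q_A into E's best response: q_E = 92/3 − (1/3)(42.25 − 0.5q_E) ⇒ (5/6)q_E = 199/12, so q_E = 19.9.
Then q_A = 42.25 − 0.5·19.9 = 32.3.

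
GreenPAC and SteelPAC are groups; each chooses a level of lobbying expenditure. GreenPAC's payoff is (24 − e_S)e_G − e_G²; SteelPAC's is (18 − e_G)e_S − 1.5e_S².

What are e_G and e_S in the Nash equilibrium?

10.8, 2.4

Expanding GreenPAC's payoff: 24e_G − e_Se_G − e_G².
∂π/∂e_G = 24 − e_S − 2e_G = 0, so e_G = 12 − 0.5e_S.
Likewise for SteelPAC: e_S = 6 − (1/3)e_G.
Plugging e_S into GreenPAC's best response: e_G = 12 − 0.5(6 − (1/3)e_G) ⇒ (5/6)e_G = 9, so e_G = 10.8.
Then e_S = 6 − (1/3)·10.8 = 2.4.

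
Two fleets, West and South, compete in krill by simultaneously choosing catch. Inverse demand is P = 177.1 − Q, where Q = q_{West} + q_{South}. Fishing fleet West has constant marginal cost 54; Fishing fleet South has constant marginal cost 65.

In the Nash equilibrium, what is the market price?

Fishing fleet West's profit: π = q_{West}(177.1 − (q_{West} + q_{South})) − 54q_{West}.
∂π/∂q_{West} = 123.1 − 2q_{West} − q_{South} = 0, so q_{West} = 61.55 − 0.5q_{South}.
By the same steps for South: q_{South} = 56.05 − 0.5q_{West}.
Plugging q_{South} into West's best response: q_{West} = 61.55 − 0.5(56.05 − 0.5q_{West}) ⇒ 0.75q_{West} = 33.525, so q_{West} = 44.7.
Then q_{South} = 56.05 − 0.5·44.7 = 33.7.
Equilibrium price: P = 177.1 − 78.4 = 98.7.

98.7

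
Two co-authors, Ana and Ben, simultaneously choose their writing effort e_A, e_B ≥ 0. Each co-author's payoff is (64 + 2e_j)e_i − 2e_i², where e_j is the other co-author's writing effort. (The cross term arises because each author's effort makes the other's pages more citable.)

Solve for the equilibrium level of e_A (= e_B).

Ana's payoff is (64 + 2e_B)e_A − 2e_A².
∂π/∂e_A = 64 + 2e_B − 4e_A = 0, so e_A = 16 + 0.5e_B.
Setting e_A = e_B in the reaction function: e_A = 16 + 0.5e_A, so e_A = 16 / 0.5 = 32.

32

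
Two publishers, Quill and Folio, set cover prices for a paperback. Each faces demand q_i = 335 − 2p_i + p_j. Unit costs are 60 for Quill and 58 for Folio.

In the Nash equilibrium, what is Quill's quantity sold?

Quill's profit: π = (p_{Quill} − 60)(335 − 2p_{Quill} + p_{Folio}).
∂π/∂p_{Quill} = 455 − 4p_{Quill} + p_{Folio} = 0 ⇒ p_{Quill} = 113.75 + 0.25p_{Folio}.
Similarly p_{Folio} = 112.75 + 0.25p_{Quill}.
Plugging p_{Folio} into Quill's best response: p_{Quill} = 113.75 + 0.25(112.75 + 0.25p_{Quill}) ⇒ 0.9375p_{Quill} = 141.9375, so p_{Quill} = 151.4.
Then p_{Folio} = 112.75 + 0.25·151.4 = 150.6.
q_{Quill} = 335 − 2·151.4 + 150.6 = 182.8.

182.8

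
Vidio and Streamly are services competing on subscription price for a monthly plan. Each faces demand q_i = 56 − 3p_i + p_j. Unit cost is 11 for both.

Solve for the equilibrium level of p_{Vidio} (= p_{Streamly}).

Vidio's profit: π = (p_{Vidio} − 11)(56 − 3p_{Vidio} + p_{Streamly}).
∂π/∂p_{Vidio} = 89 − 6p_{Vidio} + p_{Streamly} = 0 ⇒ p_{Vidio} = 89/6 + (1/6)p_{Streamly}.
By symmetry p_{Streamly} = p_{Vidio}; substituting into the reaction function, (5/6)p_{Vidio} = 89/6 and p_{Vidio} = 17.8.

17.8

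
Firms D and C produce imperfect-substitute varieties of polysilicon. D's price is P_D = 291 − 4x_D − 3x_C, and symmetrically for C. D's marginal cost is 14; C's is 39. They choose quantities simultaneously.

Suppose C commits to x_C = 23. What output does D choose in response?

Firm D's profit: π = x_D(291 − 4x_D − 3x_C) − 14x_D.
∂π/∂x_D = 277 − 8x_D − 3x_C = 0 ⇒ x_D = 34.625 − 0.375x_C.
At x_C = 23: x_D = 34.625 − 0.375·23 = 26.

26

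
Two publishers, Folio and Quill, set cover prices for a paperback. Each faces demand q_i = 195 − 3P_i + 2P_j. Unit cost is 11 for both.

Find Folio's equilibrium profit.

6348

Folio's profit: π = (P_{Folio} − 11)(195 − 3P_{Folio} + 2P_{Quill}).
∂π/∂P_{Folio} = 228 − 6P_{Folio} + 2P_{Quill} = 0 ⇒ P_{Folio} = 38 + (1/3)P_{Quill}.
The game is symmetric, so in equilibrium P_{Quill} = P_{Folio}: the reaction function gives (2/3)P_{Folio} = 38, hence P_{Folio} = 57.
q_{Folio} = 195 − 3·57 + 2·57 = 138.
Profit = (57 − 11)·138 = 6348.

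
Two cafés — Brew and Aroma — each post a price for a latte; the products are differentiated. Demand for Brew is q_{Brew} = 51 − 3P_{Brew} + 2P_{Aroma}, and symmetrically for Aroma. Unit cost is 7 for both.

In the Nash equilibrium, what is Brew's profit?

Brew's profit: π = (P_{Brew} − 7)(51 − 3P_{Brew} + 2P_{Aroma}).
∂π/∂P_{Brew} = 72 − 6P_{Brew} + 2P_{Aroma} = 0 ⇒ P_{Brew} = 12 + (1/3)P_{Aroma}.
The game is symmetric, so in equilibrium P_{Aroma} = P_{Brew}: the reaction function gives (2/3)P_{Brew} = 12, hence P_{Brew} = 18.
q_{Brew} = 51 − 3·18 + 2·18 = 33.
Profit = (18 − 7)·33 = 363.

363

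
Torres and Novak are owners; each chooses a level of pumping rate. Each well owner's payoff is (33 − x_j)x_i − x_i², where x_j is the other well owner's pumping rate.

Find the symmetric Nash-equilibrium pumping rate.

11

Torres's payoff is (33 − x_N)x_T − x_T².
∂π/∂x_T = 33 − x_N − 2x_T = 0, so x_T = 16.5 − 0.5x_N.
By symmetry x_N = x_T; substituting into the reaction function, 1.5x_T = 16.5 and x_T = 11.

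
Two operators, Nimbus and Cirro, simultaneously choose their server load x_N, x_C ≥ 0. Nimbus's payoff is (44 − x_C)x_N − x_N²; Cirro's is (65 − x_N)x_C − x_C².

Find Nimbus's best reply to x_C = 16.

Expanding Nimbus's payoff: 44x_N − x_Cx_N − x_N².
∂π/∂x_N = 44 − x_C − 2x_N = 0, so x_N = 22 − 0.5x_C.
At x_C = 16: x_N = 22 − 0.5·16 = 14.

14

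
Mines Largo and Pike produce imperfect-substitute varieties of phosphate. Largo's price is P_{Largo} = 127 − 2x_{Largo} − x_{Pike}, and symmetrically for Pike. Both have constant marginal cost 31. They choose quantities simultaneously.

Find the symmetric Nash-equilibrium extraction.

Mine Largo's profit: π = x_{Largo}(127 − 2x_{Largo} − x_{Pike}) − 31x_{Largo}.
∂π/∂x_{Largo} = 96 − 4x_{Largo} − x_{Pike} = 0 ⇒ x_{Largo} = 24 − 0.25x_{Pike}.
By symmetry x_{Pike} = x_{Largo}; substituting into the reaction function, 1.25x_{Largo} = 24 and x_{Largo} = 19.2.

19.2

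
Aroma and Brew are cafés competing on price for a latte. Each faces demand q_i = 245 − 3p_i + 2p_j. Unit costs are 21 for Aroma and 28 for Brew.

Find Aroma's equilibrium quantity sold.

171.9375

Aroma's profit: π = (p_{Aroma} − 21)(245 − 3p_{Aroma} + 2p_{Brew}).
∂π/∂p_{Aroma} = 308 − 6p_{Aroma} + 2p_{Brew} = 0 ⇒ p_{Aroma} = 154/3 + (1/3)p_{Brew}.
Similarly p_{Brew} = 329/6 + (1/3)p_{Aroma}.
Solving the two reaction functions simultaneously: (1 − (1/3)(1/3))p_{Aroma} = 154/3 + (1/3)·(329/6), so (8/9)p_{Aroma} = 1253/18 and p_{Aroma} = 78.3125.
Then p_{Brew} = 329/6 + (1/3)·78.3125 = 80.9375.
q_{Aroma} = 245 − 3·78.3125 + 2·80.9375 = 171.9375.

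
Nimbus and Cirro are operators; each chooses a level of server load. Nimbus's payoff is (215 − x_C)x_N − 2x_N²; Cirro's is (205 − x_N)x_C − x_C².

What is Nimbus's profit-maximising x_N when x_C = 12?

Expanding Nimbus's payoff: 215x_N − x_Cx_N − 2x_N².
∂π/∂x_N = 215 − x_C − 4x_N = 0, so x_N = 53.75 − 0.25x_C.
At x_C = 12: x_N = 53.75 − 0.25·12 = 50.75.

50.75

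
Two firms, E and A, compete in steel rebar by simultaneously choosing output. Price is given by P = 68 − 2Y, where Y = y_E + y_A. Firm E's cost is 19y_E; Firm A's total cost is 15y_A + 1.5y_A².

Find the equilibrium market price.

38.75

Firm E's profit: π = y_E(68 − 2(y_E + y_A)) − 19y_E.
∂π/∂y_E = 49 − 4y_E − 2y_A = 0, so y_E = 12.25 − 0.5y_A.
For A: ∂π/∂y_A = 53 − 7y_A − 2y_E = 0 ⇒ y_A = 53/7 − (2/7)y_E.
Plugging y_A into E's best response: y_E = 12.25 − 0.5(53/7 − (2/7)y_E) ⇒ (6/7)y_E = 237/28, so y_E = 9.875.
Then y_A = 53/7 − (2/7)·9.875 = 4.75.
Equilibrium price: P = 68 − 2·14.625 = 38.75.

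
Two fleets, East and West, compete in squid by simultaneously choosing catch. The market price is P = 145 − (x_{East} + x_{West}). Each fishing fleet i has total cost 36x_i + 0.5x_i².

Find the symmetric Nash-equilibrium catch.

Fishing fleet East's profit: π = x_{East}(145 − (x_{East} + x_{West})) − 36x_{East} − 0.5x_{East}².
∂π/∂x_{East} = 109 − 3x_{East} − x_{West} = 0, so x_{East} = 109/3 − (1/3)x_{West}.
The game is symmetric, so in equilibrium x_{West} = x_{East}: the reaction function gives (4/3)x_{East} = 109/3, hence x_{East} = 27.25.

27.25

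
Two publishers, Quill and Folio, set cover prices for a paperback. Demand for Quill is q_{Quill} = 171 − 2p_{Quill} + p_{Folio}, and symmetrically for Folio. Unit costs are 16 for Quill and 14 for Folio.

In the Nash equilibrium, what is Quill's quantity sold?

Quill's profit: π = (p_{Quill} − 16)(171 − 2p_{Quill} + p_{Folio}).
∂π/∂p_{Quill} = 203 − 4p_{Quill} + p_{Folio} = 0 ⇒ p_{Quill} = 50.75 + 0.25p_{Folio}.
Similarly p_{Folio} = 49.75 + 0.25p_{Quill}.
Plugging p_{Folio} into Quill's best response: p_{Quill} = 50.75 + 0.25(49.75 + 0.25p_{Quill}) ⇒ 0.9375p_{Quill} = 63.1875, so p_{Quill} = 67.4.
Then p_{Folio} = 49.75 + 0.25·67.4 = 66.6.
q_{Quill} = 171 − 2·67.4 + 66.6 = 102.8.

102.8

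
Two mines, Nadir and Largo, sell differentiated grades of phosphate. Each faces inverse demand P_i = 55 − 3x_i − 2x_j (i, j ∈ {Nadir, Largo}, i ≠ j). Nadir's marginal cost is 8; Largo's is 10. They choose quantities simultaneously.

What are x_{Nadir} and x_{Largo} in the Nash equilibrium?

6, 5.5

Mine Nadir's profit: π = x_{Nadir}(55 − 3x_{Nadir} − 2x_{Largo}) − 8x_{Nadir}.
∂π/∂x_{Nadir} = 47 − 6x_{Nadir} − 2x_{Largo} = 0 ⇒ x_{Nadir} = 47/6 − (1/3)x_{Largo}.
Similarly x_{Largo} = 7.5 − (1/3)x_{Nadir}.
Solving the two reaction functions simultaneously: (1 − (−1/3)(−1/3))x_{Nadir} = 47/6 − (1/3)·7.5, so (8/9)x_{Nadir} = 16/3 and x_{Nadir} = 6.
Then x_{Largo} = 7.5 − (1/3)·6 = 5.5.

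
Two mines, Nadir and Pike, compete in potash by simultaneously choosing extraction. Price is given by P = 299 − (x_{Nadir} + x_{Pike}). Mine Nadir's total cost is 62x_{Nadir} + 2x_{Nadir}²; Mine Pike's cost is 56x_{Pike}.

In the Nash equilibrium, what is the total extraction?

Mine Nadir's profit: π = x_{Nadir}(299 − (x_{Nadir} + x_{Pike})) − 62x_{Nadir} − 2x_{Nadir}².
∂π/∂x_{Nadir} = 237 − 6x_{Nadir} − x_{Pike} = 0, so x_{Nadir} = 39.5 − (1/6)x_{Pike}.
For Pike: ∂π/∂x_{Pike} = 243 − 2x_{Pike} − x_{Nadir} = 0 ⇒ x_{Pike} = 121.5 − 0.5x_{Nadir}.
Substituting the second reaction function into the first: x_{Nadir} = 39.5 − (1/6)(121.5 − 0.5x_{Nadir}), which gives (11/12)x_{Nadir} = 19.25 ⇒ x_{Nadir} = 21.
Then x_{Pike} = 121.5 − 0.5·21 = 111.
Total extraction: 21 + 111 = 132.

132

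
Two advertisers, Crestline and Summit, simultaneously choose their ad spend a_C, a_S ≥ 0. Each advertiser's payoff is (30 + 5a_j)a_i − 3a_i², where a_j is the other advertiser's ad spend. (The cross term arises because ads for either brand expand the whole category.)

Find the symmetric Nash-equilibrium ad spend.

Crestline's payoff is (30 + 5a_S)a_C − 3a_C².
∂π/∂a_C = 30 + 5a_S − 6a_C = 0, so a_C = 5 + (5/6)a_S.
Setting a_C = a_S in the reaction function: a_C = 5 + (5/6)a_C, so a_C = 5 / (1/6) = 30.

30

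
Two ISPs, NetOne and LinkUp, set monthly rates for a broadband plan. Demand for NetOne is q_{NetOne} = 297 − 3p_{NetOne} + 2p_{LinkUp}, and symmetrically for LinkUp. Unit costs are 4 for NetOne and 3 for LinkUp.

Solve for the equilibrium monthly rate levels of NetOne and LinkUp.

NetOne's profit: π = (p_{NetOne} − 4)(297 − 3p_{NetOne} + 2p_{LinkUp}).
∂π/∂p_{NetOne} = 309 − 6p_{NetOne} + 2p_{LinkUp} = 0 ⇒ p_{NetOne} = 51.5 + (1/3)p_{LinkUp}.
Similarly p_{LinkUp} = 51 + (1/3)p_{NetOne}.
Solving the two reaction functions simultaneously: (1 − (1/3)(1/3))p_{NetOne} = 51.5 + (1/3)·51, so (8/9)p_{NetOne} = 68.5 and p_{NetOne} = 77.0625.
Then p_{LinkUp} = 51 + (1/3)·77.0625 = 76.6875.

77.0625, 76.6875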